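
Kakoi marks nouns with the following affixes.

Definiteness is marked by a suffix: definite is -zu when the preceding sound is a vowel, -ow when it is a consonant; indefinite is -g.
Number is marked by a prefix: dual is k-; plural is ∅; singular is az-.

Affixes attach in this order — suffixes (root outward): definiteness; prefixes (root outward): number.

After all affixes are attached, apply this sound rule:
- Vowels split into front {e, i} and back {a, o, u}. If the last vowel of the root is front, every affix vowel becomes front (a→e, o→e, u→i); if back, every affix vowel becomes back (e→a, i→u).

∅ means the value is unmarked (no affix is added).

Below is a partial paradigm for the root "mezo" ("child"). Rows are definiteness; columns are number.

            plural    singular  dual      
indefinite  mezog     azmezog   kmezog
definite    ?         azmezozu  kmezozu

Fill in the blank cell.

Attach definiteness definite -zu (after vowel 'o') → mezozu.
number = plural: zero marking, form stays mezozu.
Vowel harmony: no change.

mezozu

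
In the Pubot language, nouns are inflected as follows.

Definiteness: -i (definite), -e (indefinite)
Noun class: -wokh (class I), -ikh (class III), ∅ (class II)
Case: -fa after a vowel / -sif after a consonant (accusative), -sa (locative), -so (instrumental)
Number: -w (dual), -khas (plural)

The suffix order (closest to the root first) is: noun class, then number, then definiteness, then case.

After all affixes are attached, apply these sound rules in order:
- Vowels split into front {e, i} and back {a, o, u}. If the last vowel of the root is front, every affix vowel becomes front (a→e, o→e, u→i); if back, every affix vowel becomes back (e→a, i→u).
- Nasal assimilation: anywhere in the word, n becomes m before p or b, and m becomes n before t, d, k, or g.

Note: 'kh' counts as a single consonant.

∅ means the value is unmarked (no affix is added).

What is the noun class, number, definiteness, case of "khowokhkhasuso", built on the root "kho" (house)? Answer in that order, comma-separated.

class I, plural, definite, instrumental

Segment: kho-wokh-khas-i-so.
noun class: -wokh → class I.
number: -khas → plural.
definiteness: -i → definite.
case: -so → instrumental.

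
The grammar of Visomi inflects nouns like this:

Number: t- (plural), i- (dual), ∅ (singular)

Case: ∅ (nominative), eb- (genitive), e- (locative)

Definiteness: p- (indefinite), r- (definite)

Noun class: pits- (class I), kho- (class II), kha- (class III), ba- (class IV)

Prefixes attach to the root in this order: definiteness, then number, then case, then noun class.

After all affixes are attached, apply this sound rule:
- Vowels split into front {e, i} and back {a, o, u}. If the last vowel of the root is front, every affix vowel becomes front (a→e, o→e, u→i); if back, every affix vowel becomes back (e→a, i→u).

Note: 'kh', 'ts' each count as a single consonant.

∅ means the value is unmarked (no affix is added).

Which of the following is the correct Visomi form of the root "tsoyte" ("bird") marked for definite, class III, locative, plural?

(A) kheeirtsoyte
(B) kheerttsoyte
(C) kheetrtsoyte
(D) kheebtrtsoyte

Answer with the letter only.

C

Attach definiteness definite r- → rtsoyte.
Attach number plural t- → trtsoyte.
Attach case locative e- → etrtsoyte.
Attach noun class class III kha- → khaetrtsoyte.
Apply vowel harmony: khaetrtsoyte → kheetrtsoyte.
So the correct form is kheetrtsoyte, option (C).
(D) kheebtrtsoyte is wrong: it uses genitive instead of locative for case.
(A) kheeirtsoyte is wrong: it uses dual instead of plural for number.
(B) kheerttsoyte is wrong: it has the affixes in the wrong order.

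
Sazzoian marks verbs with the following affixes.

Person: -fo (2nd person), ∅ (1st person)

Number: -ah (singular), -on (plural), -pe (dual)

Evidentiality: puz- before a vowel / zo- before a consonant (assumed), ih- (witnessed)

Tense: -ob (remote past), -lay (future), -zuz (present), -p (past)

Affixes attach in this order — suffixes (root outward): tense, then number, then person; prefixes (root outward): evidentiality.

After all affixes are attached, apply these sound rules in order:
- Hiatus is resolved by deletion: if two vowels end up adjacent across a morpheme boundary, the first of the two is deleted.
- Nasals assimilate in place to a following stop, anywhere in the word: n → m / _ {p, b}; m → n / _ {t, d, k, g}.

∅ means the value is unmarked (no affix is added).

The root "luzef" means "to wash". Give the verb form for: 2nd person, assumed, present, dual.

zoluzefzuzpefo

Attach tense present -zuz → luzefzuz.
Attach number dual -pe → luzefzuzpe.
Attach evidentiality assumed zo- (before consonant 'l') → zoluzefzuzpe.
Attach person 2nd person -fo → zoluzefzuzpefo.
Vowel deletion: no change.
Nasal assimilation: no change.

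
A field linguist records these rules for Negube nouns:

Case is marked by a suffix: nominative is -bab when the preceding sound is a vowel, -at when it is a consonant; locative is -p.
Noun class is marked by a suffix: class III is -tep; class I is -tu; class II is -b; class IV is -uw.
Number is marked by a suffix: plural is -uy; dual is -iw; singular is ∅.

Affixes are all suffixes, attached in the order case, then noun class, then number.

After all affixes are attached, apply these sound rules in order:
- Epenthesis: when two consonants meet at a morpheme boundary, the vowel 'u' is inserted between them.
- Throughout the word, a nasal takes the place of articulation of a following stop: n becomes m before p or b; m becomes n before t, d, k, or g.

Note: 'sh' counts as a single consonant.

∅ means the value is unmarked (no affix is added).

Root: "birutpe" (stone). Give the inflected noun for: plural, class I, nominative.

Attach case nominative -bab (after vowel 'e') → birutpebab.
Attach noun class class I -tu → birutpebabtu.
Attach number plural -uy → birutpebabtuuy.
Apply epenthesis: birutpebabtuuy → birutpebabutuuy.
Nasal assimilation: no change.

birutpebabutuuy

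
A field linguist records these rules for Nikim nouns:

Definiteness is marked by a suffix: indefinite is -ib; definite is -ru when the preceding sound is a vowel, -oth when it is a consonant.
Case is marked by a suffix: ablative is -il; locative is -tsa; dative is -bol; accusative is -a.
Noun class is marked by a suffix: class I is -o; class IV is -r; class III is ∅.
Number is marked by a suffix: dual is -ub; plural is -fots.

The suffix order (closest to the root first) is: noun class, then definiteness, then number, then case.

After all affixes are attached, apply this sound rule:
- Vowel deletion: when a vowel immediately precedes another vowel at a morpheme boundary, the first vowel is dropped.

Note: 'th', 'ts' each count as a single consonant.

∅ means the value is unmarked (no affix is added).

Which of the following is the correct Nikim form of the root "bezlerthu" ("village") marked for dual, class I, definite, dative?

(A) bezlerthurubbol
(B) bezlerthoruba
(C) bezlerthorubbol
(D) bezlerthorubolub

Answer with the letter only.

C

Attach noun class class I -o → bezlerthuo.
Attach definiteness definite -ru (after vowel 'o') → bezlerthuoru.
Attach number dual -ub → bezlerthuoruub.
Attach case dative -bol → bezlerthuoruubbol.
Apply vowel deletion: bezlerthuoruubbol → bezlerthorubbol.
So the correct form is bezlerthorubbol, option (C).
(D) bezlerthorubolub is wrong: it has the affixes in the wrong order.
(B) bezlerthoruba is wrong: it uses accusative instead of dative for case.
(A) bezlerthurubbol is wrong: it uses class III instead of class I for noun class.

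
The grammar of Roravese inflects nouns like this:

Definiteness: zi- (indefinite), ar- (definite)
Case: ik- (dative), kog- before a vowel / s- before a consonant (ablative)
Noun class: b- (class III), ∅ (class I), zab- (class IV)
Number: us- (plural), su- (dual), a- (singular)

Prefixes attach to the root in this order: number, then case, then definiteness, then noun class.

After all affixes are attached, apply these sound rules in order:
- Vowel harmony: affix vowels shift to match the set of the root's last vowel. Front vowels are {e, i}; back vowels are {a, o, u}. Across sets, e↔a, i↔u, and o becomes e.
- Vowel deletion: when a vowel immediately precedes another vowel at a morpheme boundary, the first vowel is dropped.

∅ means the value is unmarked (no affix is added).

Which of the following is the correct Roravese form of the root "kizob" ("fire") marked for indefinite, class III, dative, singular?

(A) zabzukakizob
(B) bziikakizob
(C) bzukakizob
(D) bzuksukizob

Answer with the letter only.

C

Attach number singular a- → akizob.
Attach case dative ik- → ikakizob.
Attach definiteness indefinite zi- → ziikakizob.
Attach noun class class III b- → bziikakizob.
Apply vowel harmony: bziikakizob → bzuukakizob.
Apply vowel deletion: bzuukakizob → bzukakizob.
So the correct form is bzukakizob, option (C).
(B) bziikakizob is wrong: it fails to apply the sound rule(s).
(D) bzuksukizob is wrong: it uses dual instead of singular for number.
(A) zabzukakizob is wrong: it uses class IV instead of class III for noun class.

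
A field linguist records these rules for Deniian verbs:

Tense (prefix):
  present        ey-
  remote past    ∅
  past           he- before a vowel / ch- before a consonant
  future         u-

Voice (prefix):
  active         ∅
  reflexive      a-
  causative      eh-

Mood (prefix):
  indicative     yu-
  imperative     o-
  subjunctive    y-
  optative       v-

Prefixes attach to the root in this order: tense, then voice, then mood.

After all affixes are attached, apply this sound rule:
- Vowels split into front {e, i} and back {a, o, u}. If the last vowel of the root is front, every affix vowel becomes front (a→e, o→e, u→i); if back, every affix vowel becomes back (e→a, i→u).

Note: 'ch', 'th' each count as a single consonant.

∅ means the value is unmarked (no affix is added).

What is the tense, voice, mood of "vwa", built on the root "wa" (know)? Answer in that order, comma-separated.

Segment: v-wa.
tense: ∅ → remote past.
voice: ∅ → active.
mood: v- → optative.

remote past, active, optative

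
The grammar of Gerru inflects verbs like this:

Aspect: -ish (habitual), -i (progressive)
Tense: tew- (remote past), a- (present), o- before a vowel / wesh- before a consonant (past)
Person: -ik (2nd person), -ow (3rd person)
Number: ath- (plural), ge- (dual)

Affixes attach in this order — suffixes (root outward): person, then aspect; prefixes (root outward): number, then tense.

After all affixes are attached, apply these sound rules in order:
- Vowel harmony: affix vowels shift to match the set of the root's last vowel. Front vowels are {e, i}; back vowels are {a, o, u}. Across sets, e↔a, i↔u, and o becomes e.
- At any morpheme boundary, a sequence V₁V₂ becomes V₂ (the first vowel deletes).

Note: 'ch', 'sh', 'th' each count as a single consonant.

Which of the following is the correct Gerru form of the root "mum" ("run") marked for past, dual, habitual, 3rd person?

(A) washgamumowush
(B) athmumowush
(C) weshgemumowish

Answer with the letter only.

Attach number dual ge- → gemum.
Attach person 3rd person -ow → gemumow.
Attach aspect habitual -ish → gemumowish.
Attach tense past wesh- (before consonant 'g') → weshgemumowish.
Apply vowel harmony: weshgemumowish → washgamumowush.
Vowel deletion: no change.
So the correct form is washgamumowush, option (A).
(B) athmumowush is wrong: it uses plural instead of dual for number.
(C) weshgemumowish is wrong: it fails to apply the sound rule(s).

A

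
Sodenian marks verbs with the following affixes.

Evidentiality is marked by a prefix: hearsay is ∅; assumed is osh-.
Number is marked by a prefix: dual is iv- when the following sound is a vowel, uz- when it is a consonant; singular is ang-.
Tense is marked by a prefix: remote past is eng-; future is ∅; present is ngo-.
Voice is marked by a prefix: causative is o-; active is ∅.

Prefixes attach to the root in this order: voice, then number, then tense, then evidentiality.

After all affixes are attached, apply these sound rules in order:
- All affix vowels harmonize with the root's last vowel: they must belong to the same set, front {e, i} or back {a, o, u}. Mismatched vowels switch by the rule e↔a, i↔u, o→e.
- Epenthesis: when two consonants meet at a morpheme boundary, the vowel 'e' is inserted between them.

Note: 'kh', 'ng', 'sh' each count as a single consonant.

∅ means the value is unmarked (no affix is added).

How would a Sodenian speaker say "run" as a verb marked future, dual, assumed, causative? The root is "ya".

oshuvoya

Attach voice causative o- → oya.
Attach number dual iv- (before vowel 'o') → ivoya.
tense = future: zero marking, form stays ivoya.
Attach evidentiality assumed osh- → oshivoya.
Apply vowel harmony: oshivoya → oshuvoya.
Epenthesis: no change.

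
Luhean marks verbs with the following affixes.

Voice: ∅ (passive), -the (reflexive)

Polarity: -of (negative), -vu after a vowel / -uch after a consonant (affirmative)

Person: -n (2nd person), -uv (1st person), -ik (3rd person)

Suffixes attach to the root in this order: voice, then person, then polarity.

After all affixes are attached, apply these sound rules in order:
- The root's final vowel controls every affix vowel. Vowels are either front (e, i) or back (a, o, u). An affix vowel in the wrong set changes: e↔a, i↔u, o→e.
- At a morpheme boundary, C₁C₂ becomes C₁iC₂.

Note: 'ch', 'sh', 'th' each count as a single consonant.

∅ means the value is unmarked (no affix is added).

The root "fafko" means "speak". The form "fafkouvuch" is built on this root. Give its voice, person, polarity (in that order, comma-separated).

passive, 1st person, affirmative

Segment: fafko-uv-uch.
voice: ∅ → passive.
person: -uv → 1st person.
polarity: -vu/uch → affirmative.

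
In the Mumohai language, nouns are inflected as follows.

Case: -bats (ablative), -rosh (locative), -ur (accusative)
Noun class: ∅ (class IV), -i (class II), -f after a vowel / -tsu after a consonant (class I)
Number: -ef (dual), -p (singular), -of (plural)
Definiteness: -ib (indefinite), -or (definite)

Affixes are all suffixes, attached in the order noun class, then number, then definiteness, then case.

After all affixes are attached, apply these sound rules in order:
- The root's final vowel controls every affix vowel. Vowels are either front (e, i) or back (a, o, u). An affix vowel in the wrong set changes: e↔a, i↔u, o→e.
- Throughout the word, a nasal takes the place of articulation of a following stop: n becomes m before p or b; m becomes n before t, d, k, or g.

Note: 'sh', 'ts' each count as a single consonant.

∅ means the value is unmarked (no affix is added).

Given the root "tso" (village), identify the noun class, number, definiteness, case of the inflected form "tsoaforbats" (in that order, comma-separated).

Segment: tso-ef-or-bats.
noun class: ∅ → class IV.
number: -ef → dual.
definiteness: -or → definite.
case: -bats → ablative.

class IV, dual, definite, ablative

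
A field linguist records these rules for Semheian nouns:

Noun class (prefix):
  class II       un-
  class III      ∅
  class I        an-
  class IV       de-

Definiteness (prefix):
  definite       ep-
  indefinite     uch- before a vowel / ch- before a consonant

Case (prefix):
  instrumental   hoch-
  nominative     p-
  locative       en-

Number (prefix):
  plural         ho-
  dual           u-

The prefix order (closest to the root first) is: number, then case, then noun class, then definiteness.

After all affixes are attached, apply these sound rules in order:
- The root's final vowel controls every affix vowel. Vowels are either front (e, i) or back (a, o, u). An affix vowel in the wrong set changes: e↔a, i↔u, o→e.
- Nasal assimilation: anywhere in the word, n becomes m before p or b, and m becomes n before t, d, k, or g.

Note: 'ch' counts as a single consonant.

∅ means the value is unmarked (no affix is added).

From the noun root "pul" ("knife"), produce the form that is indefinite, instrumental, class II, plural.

uchunhochhopul

Attach number plural ho- → hopul.
Attach case instrumental hoch- → hochhopul.
Attach noun class class II un- → unhochhopul.
Attach definiteness indefinite uch- (before vowel 'u') → uchunhochhopul.
Vowel harmony: no change.
Nasal assimilation: no change.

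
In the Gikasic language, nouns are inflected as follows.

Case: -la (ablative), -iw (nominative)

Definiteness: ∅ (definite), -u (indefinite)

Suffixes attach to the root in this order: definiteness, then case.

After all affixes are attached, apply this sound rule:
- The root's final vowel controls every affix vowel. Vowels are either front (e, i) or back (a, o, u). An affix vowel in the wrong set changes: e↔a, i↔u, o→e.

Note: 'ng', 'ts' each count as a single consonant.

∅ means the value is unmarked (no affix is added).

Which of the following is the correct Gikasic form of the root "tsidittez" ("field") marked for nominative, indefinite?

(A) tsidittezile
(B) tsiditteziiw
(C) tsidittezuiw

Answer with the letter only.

B

Attach definiteness indefinite -u → tsidittezu.
Attach case nominative -iw → tsidittezuiw.
Apply vowel harmony: tsidittezuiw → tsiditteziiw.
So the correct form is tsiditteziiw, option (B).
(A) tsidittezile is wrong: it uses ablative instead of nominative for case.
(C) tsidittezuiw is wrong: it fails to apply the sound rule(s).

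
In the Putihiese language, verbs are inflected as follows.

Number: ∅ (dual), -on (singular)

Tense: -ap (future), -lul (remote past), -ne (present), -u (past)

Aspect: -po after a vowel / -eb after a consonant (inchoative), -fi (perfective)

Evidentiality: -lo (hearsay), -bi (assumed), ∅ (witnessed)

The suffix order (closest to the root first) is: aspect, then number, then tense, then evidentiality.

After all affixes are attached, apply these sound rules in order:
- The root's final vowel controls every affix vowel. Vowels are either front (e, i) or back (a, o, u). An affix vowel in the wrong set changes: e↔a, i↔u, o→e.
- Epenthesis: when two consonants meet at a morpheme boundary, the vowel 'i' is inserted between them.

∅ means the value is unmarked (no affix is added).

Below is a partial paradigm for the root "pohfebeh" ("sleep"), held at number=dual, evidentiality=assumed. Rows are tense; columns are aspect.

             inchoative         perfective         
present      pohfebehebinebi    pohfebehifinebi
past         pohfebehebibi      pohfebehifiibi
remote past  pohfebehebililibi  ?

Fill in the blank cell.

Attach aspect perfective -fi → pohfebehfi.
number = dual: zero marking, form stays pohfebehfi.
Attach tense remote past -lul → pohfebehfilul.
Attach evidentiality assumed -bi → pohfebehfilulbi.
Apply vowel harmony: pohfebehfilulbi → pohfebehfililbi.
Apply epenthesis: pohfebehfililbi → pohfebehifililibi.

pohfebehifililibi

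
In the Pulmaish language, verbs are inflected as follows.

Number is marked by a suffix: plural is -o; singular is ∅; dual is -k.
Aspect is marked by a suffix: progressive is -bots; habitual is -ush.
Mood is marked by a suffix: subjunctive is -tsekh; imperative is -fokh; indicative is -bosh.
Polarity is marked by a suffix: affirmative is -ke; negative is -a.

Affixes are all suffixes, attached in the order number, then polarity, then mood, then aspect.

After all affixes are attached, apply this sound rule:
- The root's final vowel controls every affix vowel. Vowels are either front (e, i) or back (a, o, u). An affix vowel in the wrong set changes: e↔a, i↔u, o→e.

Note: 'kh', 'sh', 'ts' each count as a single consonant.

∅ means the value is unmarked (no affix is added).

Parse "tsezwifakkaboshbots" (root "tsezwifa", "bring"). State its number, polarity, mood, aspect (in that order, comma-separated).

Segment: tsezwifa-k-ke-bosh-bots.
number: -k → dual.
polarity: -ke → affirmative.
mood: -bosh → indicative.
aspect: -bots → progressive.

dual, affirmative, indicative, progressive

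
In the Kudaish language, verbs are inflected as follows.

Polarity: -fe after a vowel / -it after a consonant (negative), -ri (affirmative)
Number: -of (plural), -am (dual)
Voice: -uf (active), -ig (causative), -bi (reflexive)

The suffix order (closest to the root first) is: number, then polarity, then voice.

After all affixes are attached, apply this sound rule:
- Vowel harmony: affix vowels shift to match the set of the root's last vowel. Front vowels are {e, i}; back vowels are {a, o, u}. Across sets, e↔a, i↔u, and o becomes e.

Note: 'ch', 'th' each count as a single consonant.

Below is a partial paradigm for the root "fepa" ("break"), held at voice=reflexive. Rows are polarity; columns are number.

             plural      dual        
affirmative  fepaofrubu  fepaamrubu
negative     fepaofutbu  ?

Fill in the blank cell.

Attach number dual -am → fepaam.
Attach polarity negative -it (after consonant 'm') → fepaamit.
Attach voice reflexive -bi → fepaamitbi.
Apply vowel harmony: fepaamitbi → fepaamutbu.

fepaamutbu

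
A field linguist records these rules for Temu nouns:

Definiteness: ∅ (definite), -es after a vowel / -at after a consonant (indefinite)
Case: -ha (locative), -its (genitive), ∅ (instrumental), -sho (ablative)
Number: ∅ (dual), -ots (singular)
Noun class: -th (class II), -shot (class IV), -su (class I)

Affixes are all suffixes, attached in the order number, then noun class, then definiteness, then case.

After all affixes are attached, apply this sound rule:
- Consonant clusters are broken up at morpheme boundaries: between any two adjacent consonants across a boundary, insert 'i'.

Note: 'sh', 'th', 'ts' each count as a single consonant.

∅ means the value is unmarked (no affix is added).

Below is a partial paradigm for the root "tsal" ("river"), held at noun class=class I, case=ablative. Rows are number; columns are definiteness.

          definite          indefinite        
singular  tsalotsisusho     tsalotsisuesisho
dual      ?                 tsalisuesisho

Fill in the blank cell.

number = dual: zero marking, form stays tsal.
Attach noun class class I -su → tsalsu.
definiteness = definite: zero marking, form stays tsalsu.
Attach case ablative -sho → tsalsusho.
Apply epenthesis: tsalsusho → tsalisusho.

tsalisusho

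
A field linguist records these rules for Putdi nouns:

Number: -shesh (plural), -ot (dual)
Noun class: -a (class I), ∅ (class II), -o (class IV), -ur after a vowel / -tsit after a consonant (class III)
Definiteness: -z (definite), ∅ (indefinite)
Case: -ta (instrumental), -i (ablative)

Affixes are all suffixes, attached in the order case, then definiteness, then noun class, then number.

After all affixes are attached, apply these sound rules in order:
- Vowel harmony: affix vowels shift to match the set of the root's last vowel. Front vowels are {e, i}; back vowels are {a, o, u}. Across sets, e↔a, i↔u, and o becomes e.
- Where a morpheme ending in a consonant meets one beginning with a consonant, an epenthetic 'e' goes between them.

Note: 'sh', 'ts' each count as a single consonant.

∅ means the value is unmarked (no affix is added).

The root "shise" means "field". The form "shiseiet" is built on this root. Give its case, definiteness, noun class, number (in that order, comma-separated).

ablative, indefinite, class II, dual

Segment: shise-i-ot.
case: -i → ablative.
definiteness: ∅ → indefinite.
noun class: ∅ → class II.
number: -ot → dual.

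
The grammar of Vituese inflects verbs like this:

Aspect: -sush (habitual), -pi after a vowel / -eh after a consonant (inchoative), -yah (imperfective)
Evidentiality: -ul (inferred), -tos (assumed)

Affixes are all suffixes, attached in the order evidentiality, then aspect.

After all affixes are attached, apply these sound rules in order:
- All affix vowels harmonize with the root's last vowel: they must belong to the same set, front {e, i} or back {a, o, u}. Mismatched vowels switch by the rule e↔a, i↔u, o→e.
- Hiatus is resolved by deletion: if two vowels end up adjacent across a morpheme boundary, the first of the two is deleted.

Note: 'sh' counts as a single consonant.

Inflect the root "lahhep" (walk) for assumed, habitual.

Attach evidentiality assumed -tos → lahheptos.
Attach aspect habitual -sush → lahheptossush.
Apply vowel harmony: lahheptossush → lahheptessish.
Vowel deletion: no change.

lahheptessish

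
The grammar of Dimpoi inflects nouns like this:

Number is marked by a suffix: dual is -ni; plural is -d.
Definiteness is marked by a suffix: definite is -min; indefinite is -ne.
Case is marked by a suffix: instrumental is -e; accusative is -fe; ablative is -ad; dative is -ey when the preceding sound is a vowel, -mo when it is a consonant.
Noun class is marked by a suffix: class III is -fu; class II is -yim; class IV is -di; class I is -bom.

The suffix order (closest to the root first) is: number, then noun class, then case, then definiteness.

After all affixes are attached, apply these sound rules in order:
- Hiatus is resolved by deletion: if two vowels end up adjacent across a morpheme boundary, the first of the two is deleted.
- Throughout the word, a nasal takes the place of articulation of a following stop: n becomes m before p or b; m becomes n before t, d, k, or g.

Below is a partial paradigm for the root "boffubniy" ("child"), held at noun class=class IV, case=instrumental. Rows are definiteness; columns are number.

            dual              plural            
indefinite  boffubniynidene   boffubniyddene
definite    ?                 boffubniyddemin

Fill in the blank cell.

Attach number dual -ni → boffubniyni.
Attach noun class class IV -di → boffubniynidi.
Attach case instrumental -e → boffubniynidie.
Attach definiteness definite -min → boffubniynidiemin.
Apply vowel deletion: boffubniynidiemin → boffubniynidemin.
Nasal assimilation: no change.

boffubniynidemin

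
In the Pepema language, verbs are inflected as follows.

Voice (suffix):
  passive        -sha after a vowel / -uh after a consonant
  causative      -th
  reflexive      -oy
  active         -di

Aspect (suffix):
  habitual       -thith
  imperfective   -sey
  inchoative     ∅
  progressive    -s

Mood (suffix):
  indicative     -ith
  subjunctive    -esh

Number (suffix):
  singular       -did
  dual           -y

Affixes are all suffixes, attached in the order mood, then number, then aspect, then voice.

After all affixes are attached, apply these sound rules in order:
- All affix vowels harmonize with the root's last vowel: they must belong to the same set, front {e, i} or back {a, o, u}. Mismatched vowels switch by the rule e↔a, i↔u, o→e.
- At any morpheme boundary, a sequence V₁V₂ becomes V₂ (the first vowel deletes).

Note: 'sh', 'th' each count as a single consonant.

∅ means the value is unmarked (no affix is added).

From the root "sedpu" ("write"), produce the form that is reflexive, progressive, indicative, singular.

sedputhdudsoy

Attach mood indicative -ith → sedpuith.
Attach number singular -did → sedpuithdid.
Attach aspect progressive -s → sedpuithdids.
Attach voice reflexive -oy → sedpuithdidsoy.
Apply vowel harmony: sedpuithdidsoy → sedpuuthdudsoy.
Apply vowel deletion: sedpuuthdudsoy → sedputhdudsoy.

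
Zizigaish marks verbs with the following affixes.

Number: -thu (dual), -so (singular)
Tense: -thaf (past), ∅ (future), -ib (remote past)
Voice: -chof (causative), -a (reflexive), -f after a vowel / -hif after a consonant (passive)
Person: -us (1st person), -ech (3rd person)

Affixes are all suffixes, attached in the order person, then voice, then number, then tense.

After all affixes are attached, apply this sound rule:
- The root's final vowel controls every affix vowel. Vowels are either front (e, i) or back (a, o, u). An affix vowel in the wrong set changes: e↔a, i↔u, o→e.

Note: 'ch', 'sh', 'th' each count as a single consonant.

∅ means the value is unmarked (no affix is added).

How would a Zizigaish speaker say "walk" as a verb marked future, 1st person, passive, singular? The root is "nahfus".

nahfusushufso

Attach person 1st person -us → nahfusus.
Attach voice passive -hif (after consonant 's') → nahfusushif.
Attach number singular -so → nahfusushifso.
tense = future: zero marking, form stays nahfusushifso.
Apply vowel harmony: nahfusushifso → nahfusushufso.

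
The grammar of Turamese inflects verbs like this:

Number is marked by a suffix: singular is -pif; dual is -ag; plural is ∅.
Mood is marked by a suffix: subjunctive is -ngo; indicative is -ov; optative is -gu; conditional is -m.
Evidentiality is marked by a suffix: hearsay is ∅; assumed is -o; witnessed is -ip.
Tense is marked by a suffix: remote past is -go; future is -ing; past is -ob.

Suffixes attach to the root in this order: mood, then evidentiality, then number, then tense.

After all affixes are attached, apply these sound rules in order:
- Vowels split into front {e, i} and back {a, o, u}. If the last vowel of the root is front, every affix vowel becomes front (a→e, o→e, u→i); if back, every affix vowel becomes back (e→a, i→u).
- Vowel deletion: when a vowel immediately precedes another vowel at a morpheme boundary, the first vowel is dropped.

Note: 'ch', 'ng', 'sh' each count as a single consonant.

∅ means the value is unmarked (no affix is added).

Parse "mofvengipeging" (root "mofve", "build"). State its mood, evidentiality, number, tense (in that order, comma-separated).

Segment: mofve-ngo-ip-ag-ing.
mood: -ngo → subjunctive.
evidentiality: -ip → witnessed.
number: -ag → dual.
tense: -ing → future.

subjunctive, witnessed, dual, future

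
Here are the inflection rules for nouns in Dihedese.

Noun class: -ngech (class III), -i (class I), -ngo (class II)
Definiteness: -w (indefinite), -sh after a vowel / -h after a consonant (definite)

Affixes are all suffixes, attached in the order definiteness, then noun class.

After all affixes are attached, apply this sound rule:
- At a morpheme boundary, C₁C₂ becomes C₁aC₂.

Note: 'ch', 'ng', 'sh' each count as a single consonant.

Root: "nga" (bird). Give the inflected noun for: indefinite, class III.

Attach definiteness indefinite -w → ngaw.
Attach noun class class III -ngech → ngawngech.
Apply epenthesis: ngawngech → ngawangech.

ngawangech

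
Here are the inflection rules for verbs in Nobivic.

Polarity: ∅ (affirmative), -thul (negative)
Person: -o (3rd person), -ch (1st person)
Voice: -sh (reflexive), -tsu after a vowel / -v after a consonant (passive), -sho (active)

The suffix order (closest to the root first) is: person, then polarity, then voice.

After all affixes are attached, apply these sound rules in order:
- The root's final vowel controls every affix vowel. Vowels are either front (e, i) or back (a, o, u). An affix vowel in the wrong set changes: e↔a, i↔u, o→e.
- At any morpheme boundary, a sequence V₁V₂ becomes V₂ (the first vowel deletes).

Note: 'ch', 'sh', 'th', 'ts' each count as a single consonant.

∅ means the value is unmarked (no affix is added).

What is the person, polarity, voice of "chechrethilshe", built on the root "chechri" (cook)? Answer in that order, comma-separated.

3rd person, negative, active

Segment: chechri-o-thul-sho.
person: -o → 3rd person.
polarity: -thul → negative.
voice: -sho → active.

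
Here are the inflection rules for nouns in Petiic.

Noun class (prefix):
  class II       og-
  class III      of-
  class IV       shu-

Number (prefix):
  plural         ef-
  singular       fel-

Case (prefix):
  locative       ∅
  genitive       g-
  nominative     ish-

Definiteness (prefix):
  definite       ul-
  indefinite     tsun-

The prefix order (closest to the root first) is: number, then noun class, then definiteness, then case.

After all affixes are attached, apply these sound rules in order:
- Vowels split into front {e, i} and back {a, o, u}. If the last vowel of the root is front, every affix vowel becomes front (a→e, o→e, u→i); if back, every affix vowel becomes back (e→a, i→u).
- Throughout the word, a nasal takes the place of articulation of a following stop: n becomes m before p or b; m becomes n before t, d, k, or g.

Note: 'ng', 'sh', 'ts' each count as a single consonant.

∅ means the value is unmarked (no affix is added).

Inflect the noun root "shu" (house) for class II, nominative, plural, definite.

ushulogafshu

Attach number plural ef- → efshu.
Attach noun class class II og- → ogefshu.
Attach definiteness definite ul- → ulogefshu.
Attach case nominative ish- → ishulogefshu.
Apply vowel harmony: ishulogefshu → ushulogafshu.
Nasal assimilation: no change.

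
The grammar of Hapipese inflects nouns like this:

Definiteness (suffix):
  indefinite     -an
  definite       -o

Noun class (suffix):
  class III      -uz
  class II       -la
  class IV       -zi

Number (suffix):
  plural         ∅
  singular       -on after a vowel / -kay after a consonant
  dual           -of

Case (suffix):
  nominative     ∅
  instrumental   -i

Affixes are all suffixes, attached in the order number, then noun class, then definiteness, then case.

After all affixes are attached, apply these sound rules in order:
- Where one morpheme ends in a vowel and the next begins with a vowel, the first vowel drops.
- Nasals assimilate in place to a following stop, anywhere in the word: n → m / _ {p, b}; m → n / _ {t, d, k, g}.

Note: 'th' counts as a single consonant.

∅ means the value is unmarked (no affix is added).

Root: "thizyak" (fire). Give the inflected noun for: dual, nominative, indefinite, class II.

Attach number dual -of → thizyakof.
Attach noun class class II -la → thizyakofla.
Attach definiteness indefinite -an → thizyakoflaan.
case = nominative: zero marking, form stays thizyakoflaan.
Apply vowel deletion: thizyakoflaan → thizyakoflan.
Nasal assimilation: no change.

thizyakoflan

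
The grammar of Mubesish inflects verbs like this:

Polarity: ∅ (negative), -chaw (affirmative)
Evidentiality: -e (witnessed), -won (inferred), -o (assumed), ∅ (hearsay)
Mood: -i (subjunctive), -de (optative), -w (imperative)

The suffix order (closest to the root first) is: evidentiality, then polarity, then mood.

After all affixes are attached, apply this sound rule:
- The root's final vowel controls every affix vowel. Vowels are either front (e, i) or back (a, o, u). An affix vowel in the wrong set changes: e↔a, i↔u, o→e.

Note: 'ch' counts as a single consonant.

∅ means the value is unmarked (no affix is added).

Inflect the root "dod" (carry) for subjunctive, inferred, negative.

Attach evidentiality inferred -won → dodwon.
polarity = negative: zero marking, form stays dodwon.
Attach mood subjunctive -i → dodwoni.
Apply vowel harmony: dodwoni → dodwonu.

dodwonu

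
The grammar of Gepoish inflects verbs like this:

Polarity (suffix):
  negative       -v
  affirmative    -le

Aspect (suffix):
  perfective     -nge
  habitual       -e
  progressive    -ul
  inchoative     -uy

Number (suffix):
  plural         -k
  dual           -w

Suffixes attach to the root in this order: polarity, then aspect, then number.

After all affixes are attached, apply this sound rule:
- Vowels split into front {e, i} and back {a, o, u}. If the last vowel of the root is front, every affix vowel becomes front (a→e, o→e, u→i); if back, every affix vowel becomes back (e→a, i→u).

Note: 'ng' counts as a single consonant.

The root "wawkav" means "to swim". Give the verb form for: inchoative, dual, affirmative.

Attach polarity affirmative -le → wawkavle.
Attach aspect inchoative -uy → wawkavleuy.
Attach number dual -w → wawkavleuyw.
Apply vowel harmony: wawkavleuyw → wawkavlauyw.

wawkavlauyw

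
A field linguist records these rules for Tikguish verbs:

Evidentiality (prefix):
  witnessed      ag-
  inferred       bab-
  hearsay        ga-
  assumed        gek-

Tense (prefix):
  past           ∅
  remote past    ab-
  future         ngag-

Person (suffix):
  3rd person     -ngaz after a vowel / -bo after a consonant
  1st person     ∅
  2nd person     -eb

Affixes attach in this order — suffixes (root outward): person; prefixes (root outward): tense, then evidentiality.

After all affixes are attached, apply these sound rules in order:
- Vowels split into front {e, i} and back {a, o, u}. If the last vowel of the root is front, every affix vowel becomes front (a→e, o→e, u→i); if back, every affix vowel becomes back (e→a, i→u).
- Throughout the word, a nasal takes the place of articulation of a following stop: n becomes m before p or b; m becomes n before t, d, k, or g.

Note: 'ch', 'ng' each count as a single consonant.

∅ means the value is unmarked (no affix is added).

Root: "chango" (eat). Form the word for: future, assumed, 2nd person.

Attach tense future ngag- → ngagchango.
Attach evidentiality assumed gek- → gekngagchango.
Attach person 2nd person -eb → gekngagchangoeb.
Apply vowel harmony: gekngagchangoeb → gakngagchangoab.
Nasal assimilation: no change.

gakngagchangoab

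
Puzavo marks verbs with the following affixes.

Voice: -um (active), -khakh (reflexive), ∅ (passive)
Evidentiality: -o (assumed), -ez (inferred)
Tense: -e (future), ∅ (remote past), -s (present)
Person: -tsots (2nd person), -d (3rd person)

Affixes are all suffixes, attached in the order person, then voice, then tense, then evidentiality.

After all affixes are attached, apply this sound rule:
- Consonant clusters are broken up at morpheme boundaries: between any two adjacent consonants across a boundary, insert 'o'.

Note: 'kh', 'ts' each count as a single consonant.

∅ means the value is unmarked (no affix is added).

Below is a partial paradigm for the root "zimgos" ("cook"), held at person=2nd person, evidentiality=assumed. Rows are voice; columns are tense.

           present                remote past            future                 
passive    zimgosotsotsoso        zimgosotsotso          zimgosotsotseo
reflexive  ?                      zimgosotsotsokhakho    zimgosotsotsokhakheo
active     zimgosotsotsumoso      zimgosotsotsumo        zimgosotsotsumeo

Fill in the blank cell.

Attach person 2nd person -tsots → zimgostsots.
Attach voice reflexive -khakh → zimgostsotskhakh.
Attach tense present -s → zimgostsotskhakhs.
Attach evidentiality assumed -o → zimgostsotskhakhso.
Apply epenthesis: zimgostsotskhakhso → zimgosotsotsokhakhoso.

zimgosotsotsokhakhoso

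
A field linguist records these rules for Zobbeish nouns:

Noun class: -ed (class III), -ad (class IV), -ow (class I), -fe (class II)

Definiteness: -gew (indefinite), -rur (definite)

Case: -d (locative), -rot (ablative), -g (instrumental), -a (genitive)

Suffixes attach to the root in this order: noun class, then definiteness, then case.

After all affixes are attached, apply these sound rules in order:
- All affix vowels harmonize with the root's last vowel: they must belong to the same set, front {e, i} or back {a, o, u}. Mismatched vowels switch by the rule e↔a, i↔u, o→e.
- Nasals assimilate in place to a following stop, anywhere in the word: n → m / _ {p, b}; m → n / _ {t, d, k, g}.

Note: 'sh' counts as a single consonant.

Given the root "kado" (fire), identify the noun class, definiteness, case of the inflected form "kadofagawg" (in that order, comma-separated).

class II, indefinite, instrumental

Segment: kado-fe-gew-g.
noun class: -fe → class II.
definiteness: -gew → indefinite.
case: -g → instrumental.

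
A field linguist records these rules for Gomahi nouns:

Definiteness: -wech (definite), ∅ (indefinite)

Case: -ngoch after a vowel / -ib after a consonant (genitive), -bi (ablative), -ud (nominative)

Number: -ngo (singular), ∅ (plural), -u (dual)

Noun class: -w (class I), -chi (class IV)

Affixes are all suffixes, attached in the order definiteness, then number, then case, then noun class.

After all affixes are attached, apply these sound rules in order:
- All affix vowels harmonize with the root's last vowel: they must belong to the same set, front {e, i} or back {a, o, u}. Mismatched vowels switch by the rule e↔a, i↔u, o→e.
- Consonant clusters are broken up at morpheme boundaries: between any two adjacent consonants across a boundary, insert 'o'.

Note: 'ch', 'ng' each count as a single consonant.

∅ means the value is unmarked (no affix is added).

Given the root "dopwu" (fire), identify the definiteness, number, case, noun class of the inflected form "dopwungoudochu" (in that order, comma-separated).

indefinite, singular, nominative, class IV

Segment: dopwu-ngo-ud-chi.
definiteness: ∅ → indefinite.
number: -ngo → singular.
case: -ud → nominative.
noun class: -chi → class IV.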